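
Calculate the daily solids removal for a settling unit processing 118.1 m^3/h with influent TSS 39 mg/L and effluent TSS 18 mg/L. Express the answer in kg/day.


Concentration drop: TSS_in - TSS_out = 39 - 18 = 21 mg/L
Hourly solids removed = Q * dTSS = 118.1 m^3/h * 21 mg/L = 2480.1 g/h  (m^3/h * mg/L = g/h)
Daily solids removed = 2480.1 * 24 = 59522.4 g/day
Convert g to kg: 59522.4 / 1000 = 59.5224 kg/day

59.5224 kg/day


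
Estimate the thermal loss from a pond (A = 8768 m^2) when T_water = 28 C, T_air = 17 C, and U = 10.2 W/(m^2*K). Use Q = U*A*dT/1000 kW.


Temperature difference dT = 28 - 17 = 11 K
Heat loss (W) = U * A * dT = 10.2 * 8768 * 11 = 983769.6 W
Convert to kW: 983769.6 / 1000 = 983.7696 kW

983.7696 kW


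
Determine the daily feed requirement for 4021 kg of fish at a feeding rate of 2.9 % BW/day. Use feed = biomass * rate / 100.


Feeding rate fraction = 2.9% / 100 = 0.029
Daily feed = 4021 kg * 0.029 = 116.609 kg/day

116.609 kg/day


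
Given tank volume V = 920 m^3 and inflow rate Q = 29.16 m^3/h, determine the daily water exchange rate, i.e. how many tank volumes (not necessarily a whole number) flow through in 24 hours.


Daily flow volume = 29.16 m^3/h * 24 h = 699.84 m^3/day
Exchanges = daily flow / tank volume = 699.84 / 920 = 0.760696 exchanges/day

0.760696 exchanges/day


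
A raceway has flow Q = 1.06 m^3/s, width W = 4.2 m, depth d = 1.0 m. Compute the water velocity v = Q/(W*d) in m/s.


Cross-sectional area = W * d = 4.2 * 1.0 = 4.2 m^2
Velocity = Q / A = 1.06 / 4.2 = 0.252381 m/s

0.252381 m/s


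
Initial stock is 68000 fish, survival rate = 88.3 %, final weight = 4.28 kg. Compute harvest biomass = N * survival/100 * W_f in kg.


Survivors = 68000 * 88.3/100 = 60044 fish
Harvest biomass = survivors * W_f = 60044 * 4.28 = 256988.32 kg

256988.32 kg


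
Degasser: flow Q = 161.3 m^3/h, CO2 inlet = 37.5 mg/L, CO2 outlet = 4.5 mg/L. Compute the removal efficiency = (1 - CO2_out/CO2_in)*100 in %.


CO2_out / CO2_in = 4.5 / 37.5 = 0.12
Fraction remaining = 0.12
efficiency = (1 - 0.12) * 100 = 88 %

88 %


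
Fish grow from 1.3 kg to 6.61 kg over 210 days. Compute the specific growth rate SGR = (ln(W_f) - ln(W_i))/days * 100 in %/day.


ln(W_f) = ln(6.61) = 1.8885837
ln(W_i) = ln(1.3) = 0.26236426
ln(W_f) - ln(W_i) = 1.8885837 - 0.26236426 = 1.6262194
SGR = 1.6262194 / 210 * 100 = 0.77439 %/day

0.77439 %/day


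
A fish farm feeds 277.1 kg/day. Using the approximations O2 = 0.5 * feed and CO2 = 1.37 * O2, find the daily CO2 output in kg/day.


O2 = 277.1 * 0.5 = 138.55
CO2 = 138.55 * 1.37 = 189.8135

189.8135 kg/day


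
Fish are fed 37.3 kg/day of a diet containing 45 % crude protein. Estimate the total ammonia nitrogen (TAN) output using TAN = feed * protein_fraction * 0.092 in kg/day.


Protein in feed = 37.3 * 45/100 = 16.785 kg/day
TAN = protein * 0.092 = 16.785 * 0.092 = 1.54422 kg/day

1.54422 kg/day


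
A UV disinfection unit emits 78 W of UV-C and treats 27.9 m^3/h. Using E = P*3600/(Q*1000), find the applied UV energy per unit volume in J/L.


Energy delivered per hour = 78 W * 3600 s = 280800 J/h
Volume treated per hour = 27.9 m^3/h * 1000 = 27900 L/h
dose = 280800 / 27900 = 10.0645 J/L

10.0645 J/L


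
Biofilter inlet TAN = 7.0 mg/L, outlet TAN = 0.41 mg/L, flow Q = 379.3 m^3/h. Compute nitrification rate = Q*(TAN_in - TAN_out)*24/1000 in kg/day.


Concentration drop: TAN_in - TAN_out = 7.0 - 0.41 = 6.59 mg/L
Hourly TAN removed = Q * dTAN = 379.3 m^3/h * 6.59 mg/L = 2499.587 g/h  (m^3/h * mg/L = g/h)
Daily TAN removed = 2499.587 * 24 = 59990.088 g/day
Convert to kg/day: 59990.088 / 1000 = 59.990088 kg/day

59.990088 kg/day


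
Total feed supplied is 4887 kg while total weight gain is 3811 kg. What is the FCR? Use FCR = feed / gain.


FCR = feed consumed / weight gained
FCR = 4887 kg / 3811 kg = 1.28234

1.28234


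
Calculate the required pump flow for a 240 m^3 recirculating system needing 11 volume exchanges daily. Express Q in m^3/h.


Daily recirculation volume = 240 m^3 * 11 = 2640 m^3/day
Flow rate Q = daily volume / 24 h = 2640 / 24 = 110 m^3/h

110 m^3/h


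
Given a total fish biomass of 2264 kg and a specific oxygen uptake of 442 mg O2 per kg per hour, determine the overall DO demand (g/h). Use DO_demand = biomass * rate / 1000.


Total O2 consumption (mg/h) = 2264 kg * 442 mg/(kg*h) = 1000688 mg/h
Convert to g/h: 1000688 / 1000 = 1000.688 g/h

1000.688 g/h


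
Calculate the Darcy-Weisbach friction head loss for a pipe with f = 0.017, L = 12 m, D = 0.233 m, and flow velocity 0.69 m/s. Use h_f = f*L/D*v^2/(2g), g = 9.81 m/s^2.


v^2 = 0.69^2 = 0.4761 m^2/s^2
L/D = 12/0.233 = 51.502146
h_f = f*(L/D)*v^2/(2g) = 0.017 * 51.502146 * 0.4761 / 19.62 = 0.0212458 m

0.0212458 m


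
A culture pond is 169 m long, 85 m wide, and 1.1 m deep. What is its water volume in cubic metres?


Base area = L * W = 169 * 85 = 14365 m^2
Volume = area * depth = 14365 * 1.1 = 15801.5 m^3

15801.5 m^3


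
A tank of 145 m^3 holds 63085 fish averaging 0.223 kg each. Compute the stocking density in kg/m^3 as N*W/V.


Total biomass = 63085 fish * 0.223 kg = 14067.955 kg
Density = total biomass / volume = 14067.955 / 145 = 97.0204 kg/m^3

97.0204 kg/m^3


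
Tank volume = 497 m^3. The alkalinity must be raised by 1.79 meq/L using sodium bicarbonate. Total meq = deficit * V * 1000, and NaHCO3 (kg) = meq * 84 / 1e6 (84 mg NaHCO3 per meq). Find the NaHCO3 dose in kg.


Tank volume in L = 497 m^3 * 1000 = 497000 L
Total meq required = 1.79 meq/L * 497000 L = 889630 meq
NaHCO3 mass = 889630 meq * 84 mg/meq / 1e6 = 74.7289 kg

74.7289 kg


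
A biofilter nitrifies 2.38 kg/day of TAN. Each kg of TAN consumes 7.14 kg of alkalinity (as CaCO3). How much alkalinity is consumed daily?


Alkalinity factor: 7.14 kg CaCO3 consumed per kg TAN nitrified
alk = 2.38 kg TAN * 7.14 = 16.9932 kg CaCO3/day

16.9932 kg CaCO3/day


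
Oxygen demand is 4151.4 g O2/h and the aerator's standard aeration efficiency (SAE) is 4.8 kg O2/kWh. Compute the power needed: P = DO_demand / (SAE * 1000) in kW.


SAE in g O2/kWh = 4.8 * 1000 = 4800 g/kWh
P = DO_demand / SAE_g = 4151.4 / 4800 = 0.864875 kW

0.864875 kW


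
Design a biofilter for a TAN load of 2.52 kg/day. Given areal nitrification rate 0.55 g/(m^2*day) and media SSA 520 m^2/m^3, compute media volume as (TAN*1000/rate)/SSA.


A = 2.52*1000 / 0.55 = 4581.8182 m^2
V = 4581.8182 / 520 = 8.81119

8.81119 m^3


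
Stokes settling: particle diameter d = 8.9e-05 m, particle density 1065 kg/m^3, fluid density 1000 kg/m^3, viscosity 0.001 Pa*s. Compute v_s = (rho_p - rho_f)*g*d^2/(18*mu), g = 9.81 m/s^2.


Density difference: rho_p - rho_f = 1065 - 1000 = 65 kg/m^3
d^2 = (8.9e-05)^2 = 7.921e-09 m^2
Numerator = (rho_p - rho_f) * g * d^2 = 65 * 9.81 * 7.921e-09 = 5.0508256e-06
Denominator = 18 * mu = 18 * 0.001 = 0.018
v_s = 5.0508256e-06 / 0.018 = 2.80601e-04 m/s
Check: Re = rho_f * v_s * d / mu = 1000 * 2.80601e-04 * 8.9e-05 / 0.001 = 0.025 < 1, so Stokes' law applies.

2.80601e-04 m/s


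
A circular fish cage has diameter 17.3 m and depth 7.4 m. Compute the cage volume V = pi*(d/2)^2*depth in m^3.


r = d/2 = 17.3/2 = 8.65 m
Base area = pi*r^2 = pi*8.65^2 = 235.06182 m^2
Volume = 235.06182 * 7.4 = 1739.46 m^3

1739.46 m^3


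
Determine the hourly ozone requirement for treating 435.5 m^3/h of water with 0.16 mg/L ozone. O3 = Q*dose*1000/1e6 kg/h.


O3 demand (mg/h) = Q * dose * 1000 = 435.5 * 0.16 * 1000 = 69680 mg/h
Convert mg to kg: 69680 / 1e6 = 0.06968 kg/h

0.06968 kg/h


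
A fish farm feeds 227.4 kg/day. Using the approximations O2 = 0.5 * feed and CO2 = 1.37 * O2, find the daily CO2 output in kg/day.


O2 = 227.4 * 0.5 = 113.7
CO2 = 113.7 * 1.37 = 155.769

155.769 kg/day


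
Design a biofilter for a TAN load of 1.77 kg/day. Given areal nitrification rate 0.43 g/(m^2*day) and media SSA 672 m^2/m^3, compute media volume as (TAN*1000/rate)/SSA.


A = 1.77*1000 / 0.43 = 4116.2791 m^2
V = 4116.2791 / 672 = 6.12542

6.12542 m^3


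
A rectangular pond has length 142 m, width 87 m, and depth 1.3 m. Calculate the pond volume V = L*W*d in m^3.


Base area = L * W = 142 * 87 = 12354 m^2
Volume = area * depth = 12354 * 1.3 = 16060.2 m^3

16060.2 m^3


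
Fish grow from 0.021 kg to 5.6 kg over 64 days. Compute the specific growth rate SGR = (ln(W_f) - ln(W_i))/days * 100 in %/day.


ln(W_f) = ln(5.6) = 1.7227666
ln(W_i) = ln(0.021) = -3.8632328
ln(W_f) - ln(W_i) = 1.7227666 - -3.8632328 = 5.5859994
SGR = 5.5859994 / 64 * 100 = 8.72812 %/day

8.72812 %/day


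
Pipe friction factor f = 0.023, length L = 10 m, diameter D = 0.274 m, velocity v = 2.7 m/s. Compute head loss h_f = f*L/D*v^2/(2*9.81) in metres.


v^2 = 2.7^2 = 7.29 m^2/s^2
L/D = 10/0.274 = 36.49635
h_f = f*(L/D)*v^2/(2g) = 0.023 * 36.49635 * 7.29 / 19.62 = 0.311893 m

0.311893 m


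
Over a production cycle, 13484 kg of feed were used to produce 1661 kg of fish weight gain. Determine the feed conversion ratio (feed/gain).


FCR = feed consumed / weight gained
FCR = 13484 kg / 1661 kg = 8.118

8.118


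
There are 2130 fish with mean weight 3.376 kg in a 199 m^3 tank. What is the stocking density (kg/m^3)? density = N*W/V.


Total biomass = 2130 fish * 3.376 kg = 7190.88 kg
Density = total biomass / volume = 7190.88 / 199 = 36.1351 kg/m^3

36.1351 kg/m^3


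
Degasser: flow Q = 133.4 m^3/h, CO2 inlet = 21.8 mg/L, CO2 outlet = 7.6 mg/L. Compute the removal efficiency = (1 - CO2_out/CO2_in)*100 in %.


CO2_out / CO2_in = 7.6 / 21.8 = 0.34862385
Fraction remaining = 0.34862385
efficiency = (1 - 0.34862385) * 100 = 65.1376 %

65.1376 %


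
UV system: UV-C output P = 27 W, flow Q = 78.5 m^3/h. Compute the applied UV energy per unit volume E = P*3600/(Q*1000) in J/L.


Energy delivered per hour = 27 W * 3600 s = 97200 J/h
Volume treated per hour = 78.5 m^3/h * 1000 = 78500 L/h
dose = 97200 / 78500 = 1.23822 J/L

1.23822 J/L


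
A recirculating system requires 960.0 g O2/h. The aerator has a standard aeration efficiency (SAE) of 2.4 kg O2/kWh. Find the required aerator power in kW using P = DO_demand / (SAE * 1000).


SAE in g O2/kWh = 2.4 * 1000 = 2400 g/kWh
P = DO_demand / SAE_g = 960.0 / 2400 = 0.4 kW

0.4 kW


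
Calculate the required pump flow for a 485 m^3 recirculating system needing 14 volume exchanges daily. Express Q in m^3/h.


Daily recirculation volume = 485 m^3 * 14 = 6790 m^3/day
Flow rate Q = daily volume / 24 h = 6790 / 24 = 282.917 m^3/h

282.917 m^3/h


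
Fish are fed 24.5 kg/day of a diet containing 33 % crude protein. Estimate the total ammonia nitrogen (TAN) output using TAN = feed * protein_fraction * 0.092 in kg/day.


Protein in feed = 24.5 * 33/100 = 8.085 kg/day
TAN = protein * 0.092 = 8.085 * 0.092 = 0.74382 kg/day

0.74382 kg/day


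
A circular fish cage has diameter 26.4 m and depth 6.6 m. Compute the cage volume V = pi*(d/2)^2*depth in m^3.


r = d/2 = 26.4/2 = 13.2 m
Base area = pi*r^2 = pi*13.2^2 = 547.3911 m^2
Volume = 547.3911 * 6.6 = 3612.78 m^3

3612.78 m^3


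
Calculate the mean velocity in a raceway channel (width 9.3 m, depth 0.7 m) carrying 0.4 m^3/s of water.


Cross-sectional area = W * d = 9.3 * 0.7 = 6.51 m^2
Velocity = Q / A = 0.4 / 6.51 = 0.0614439 m/s

0.0614439 m/s


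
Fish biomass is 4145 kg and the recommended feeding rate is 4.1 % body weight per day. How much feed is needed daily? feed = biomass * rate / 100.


Feeding rate fraction = 4.1% / 100 = 0.041
Daily feed = 4145 kg * 0.041 = 169.945 kg/day

169.945 kg/day


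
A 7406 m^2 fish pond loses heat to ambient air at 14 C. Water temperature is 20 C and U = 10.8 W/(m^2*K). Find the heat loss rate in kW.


Temperature difference dT = 20 - 14 = 6 K
Heat loss (W) = U * A * dT = 10.8 * 7406 * 6 = 479908.8 W
Convert to kW: 479908.8 / 1000 = 479.9088 kW

479.9088 kW


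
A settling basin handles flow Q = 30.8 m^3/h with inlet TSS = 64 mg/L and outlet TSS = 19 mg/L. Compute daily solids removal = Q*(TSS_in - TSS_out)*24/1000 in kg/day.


Concentration drop: TSS_in - TSS_out = 64 - 19 = 45 mg/L
Hourly solids removed = Q * dTSS = 30.8 m^3/h * 45 mg/L = 1386 g/h  (m^3/h * mg/L = g/h)
Daily solids removed = 1386 * 24 = 33264 g/day
Convert g to kg: 33264 / 1000 = 33.264 kg/day

33.264 kg/day


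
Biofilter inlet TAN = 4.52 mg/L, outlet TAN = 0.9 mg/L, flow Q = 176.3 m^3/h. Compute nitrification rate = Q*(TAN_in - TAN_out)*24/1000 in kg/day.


Concentration drop: TAN_in - TAN_out = 4.52 - 0.9 = 3.62 mg/L
Hourly TAN removed = Q * dTAN = 176.3 m^3/h * 3.62 mg/L = 638.206 g/h  (m^3/h * mg/L = g/h)
Daily TAN removed = 638.206 * 24 = 15316.944 g/day
Convert to kg/day: 15316.944 / 1000 = 15.316944 kg/day

15.316944 kg/day


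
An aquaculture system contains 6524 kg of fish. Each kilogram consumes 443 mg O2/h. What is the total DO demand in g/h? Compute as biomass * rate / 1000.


Total O2 consumption (mg/h) = 6524 kg * 443 mg/(kg*h) = 2890132 mg/h
Convert to g/h: 2890132 / 1000 = 2890.132 g/h

2890.132 g/h


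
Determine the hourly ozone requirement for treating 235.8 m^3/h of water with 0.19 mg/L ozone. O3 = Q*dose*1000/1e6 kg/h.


O3 demand (mg/h) = Q * dose * 1000 = 235.8 * 0.19 * 1000 = 44802 mg/h
Convert mg to kg: 44802 / 1e6 = 0.044802 kg/h

0.044802 kg/h


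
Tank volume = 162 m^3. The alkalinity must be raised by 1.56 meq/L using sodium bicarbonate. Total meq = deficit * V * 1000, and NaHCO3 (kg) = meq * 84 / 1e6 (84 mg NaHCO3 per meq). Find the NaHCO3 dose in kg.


Tank volume in L = 162 m^3 * 1000 = 162000 L
Total meq required = 1.56 meq/L * 162000 L = 252720 meq
NaHCO3 mass = 252720 meq * 84 mg/meq / 1e6 = 21.2285 kg

21.2285 kg


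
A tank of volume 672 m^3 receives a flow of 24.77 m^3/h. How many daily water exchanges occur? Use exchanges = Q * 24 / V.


Daily flow volume = 24.77 m^3/h * 24 h = 594.48 m^3/day
Exchanges = daily flow / tank volume = 594.48 / 672 = 0.884643 exchanges/day

0.884643 exchanges/day


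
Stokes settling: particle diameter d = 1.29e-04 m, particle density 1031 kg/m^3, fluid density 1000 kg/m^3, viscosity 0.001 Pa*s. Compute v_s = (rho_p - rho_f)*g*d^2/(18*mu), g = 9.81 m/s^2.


Density difference: rho_p - rho_f = 1031 - 1000 = 31 kg/m^3
d^2 = (1.29e-04)^2 = 1.6641e-08 m^2
Numerator = (rho_p - rho_f) * g * d^2 = 31 * 9.81 * 1.6641e-08 = 5.0606945e-06
Denominator = 18 * mu = 18 * 0.001 = 0.018
v_s = 5.0606945e-06 / 0.018 = 2.8115e-04 m/s
Check: Re = rho_f * v_s * d / mu = 1000 * 2.8115e-04 * 1.29e-04 / 0.001 = 0.0363 < 1, so Stokes' law applies.

2.8115e-04 m/s


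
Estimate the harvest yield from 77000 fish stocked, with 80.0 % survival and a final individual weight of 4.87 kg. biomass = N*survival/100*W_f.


Survivors = 77000 * 80.0/100 = 61600 fish
Harvest biomass = survivors * W_f = 61600 * 4.87 = 299992 kg

299992 kg


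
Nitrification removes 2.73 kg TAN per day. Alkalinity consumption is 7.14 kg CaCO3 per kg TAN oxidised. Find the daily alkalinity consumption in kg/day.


Alkalinity factor: 7.14 kg CaCO3 consumed per kg TAN nitrified
alk = 2.73 kg TAN * 7.14 = 19.4922 kg CaCO3/day

19.4922 kg CaCO3/day


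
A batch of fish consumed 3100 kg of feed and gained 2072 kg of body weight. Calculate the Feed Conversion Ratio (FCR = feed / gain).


FCR = feed consumed / weight gained
FCR = 3100 kg / 2072 kg = 1.49614

1.49614


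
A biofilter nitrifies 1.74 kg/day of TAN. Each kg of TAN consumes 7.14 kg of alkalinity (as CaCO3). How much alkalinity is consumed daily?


Alkalinity factor: 7.14 kg CaCO3 consumed per kg TAN nitrified
alk = 1.74 kg TAN * 7.14 = 12.4236 kg CaCO3/day

12.4236 kg CaCO3/day


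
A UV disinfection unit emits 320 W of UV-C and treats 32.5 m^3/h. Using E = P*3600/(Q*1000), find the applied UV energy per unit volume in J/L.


Energy delivered per hour = 320 W * 3600 s = 1152000 J/h
Volume treated per hour = 32.5 m^3/h * 1000 = 32500 L/h
dose = 1152000 / 32500 = 35.4462 J/L

35.4462 J/L


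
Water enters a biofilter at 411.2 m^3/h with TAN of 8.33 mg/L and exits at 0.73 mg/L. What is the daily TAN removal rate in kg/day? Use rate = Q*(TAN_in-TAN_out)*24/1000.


Concentration drop: TAN_in - TAN_out = 8.33 - 0.73 = 7.6 mg/L
Hourly TAN removed = Q * dTAN = 411.2 m^3/h * 7.6 mg/L = 3125.12 g/h  (m^3/h * mg/L = g/h)
Daily TAN removed = 3125.12 * 24 = 75002.88 g/day
Convert to kg/day: 75002.88 / 1000 = 75.00288 kg/day

75.00288 kg/day


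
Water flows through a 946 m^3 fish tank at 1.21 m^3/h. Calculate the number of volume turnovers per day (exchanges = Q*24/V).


Daily flow volume = 1.21 m^3/h * 24 h = 29.04 m^3/day
Exchanges = daily flow / tank volume = 29.04 / 946 = 0.0306977 exchanges/day

0.0306977 exchanges/day


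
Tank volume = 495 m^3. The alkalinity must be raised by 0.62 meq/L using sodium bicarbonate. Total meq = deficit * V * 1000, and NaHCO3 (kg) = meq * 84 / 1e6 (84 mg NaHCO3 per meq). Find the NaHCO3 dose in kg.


Tank volume in L = 495 m^3 * 1000 = 495000 L
Total meq required = 0.62 meq/L * 495000 L = 306900 meq
NaHCO3 mass = 306900 meq * 84 mg/meq / 1e6 = 25.7796 kg

25.7796 kg


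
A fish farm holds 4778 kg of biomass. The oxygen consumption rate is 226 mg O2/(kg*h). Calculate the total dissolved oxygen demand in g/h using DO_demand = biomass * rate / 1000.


Total O2 consumption (mg/h) = 4778 kg * 226 mg/(kg*h) = 1079828 mg/h
Convert to g/h: 1079828 / 1000 = 1079.828 g/h

1079.828 g/h


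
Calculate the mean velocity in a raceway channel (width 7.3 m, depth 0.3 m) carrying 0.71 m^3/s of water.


Cross-sectional area = W * d = 7.3 * 0.3 = 2.19 m^2
Velocity = Q / A = 0.71 / 2.19 = 0.324201 m/s

0.324201 m/s


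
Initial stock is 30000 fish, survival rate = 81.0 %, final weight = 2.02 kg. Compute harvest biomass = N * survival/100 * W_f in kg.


Survivors = 30000 * 81.0/100 = 24300 fish
Harvest biomass = survivors * W_f = 24300 * 2.02 = 49086 kg

49086 kg


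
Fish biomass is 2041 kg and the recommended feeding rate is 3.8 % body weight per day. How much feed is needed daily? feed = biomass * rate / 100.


Feeding rate fraction = 3.8% / 100 = 0.038
Daily feed = 2041 kg * 0.038 = 77.558 kg/day

77.558 kg/day


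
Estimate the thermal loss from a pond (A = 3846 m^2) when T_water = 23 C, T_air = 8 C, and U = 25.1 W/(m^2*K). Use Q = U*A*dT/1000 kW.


Temperature difference dT = 23 - 8 = 15 K
Heat loss (W) = U * A * dT = 25.1 * 3846 * 15 = 1448019 W
Convert to kW: 1448019 / 1000 = 1448.019 kW

1448.019 kW


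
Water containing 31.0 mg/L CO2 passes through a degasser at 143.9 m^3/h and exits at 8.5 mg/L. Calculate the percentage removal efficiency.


CO2_out / CO2_in = 8.5 / 31.0 = 0.27419355
Fraction remaining = 0.27419355
efficiency = (1 - 0.27419355) * 100 = 72.5806 %

72.5806 %


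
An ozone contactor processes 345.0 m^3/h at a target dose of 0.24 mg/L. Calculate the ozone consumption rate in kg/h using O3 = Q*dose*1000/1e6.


O3 demand (mg/h) = Q * dose * 1000 = 345.0 * 0.24 * 1000 = 82800 mg/h
Convert mg to kg: 82800 / 1e6 = 0.0828 kg/h

0.0828 kg/h


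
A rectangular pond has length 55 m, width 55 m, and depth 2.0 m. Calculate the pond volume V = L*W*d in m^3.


Base area = L * W = 55 * 55 = 3025 m^2
Volume = area * depth = 3025 * 2.0 = 6050 m^3

6050 m^3


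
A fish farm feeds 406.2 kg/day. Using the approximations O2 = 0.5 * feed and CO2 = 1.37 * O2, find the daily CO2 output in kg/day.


O2 = 406.2 * 0.5 = 203.1
CO2 = 203.1 * 1.37 = 278.247

278.247 kg/day


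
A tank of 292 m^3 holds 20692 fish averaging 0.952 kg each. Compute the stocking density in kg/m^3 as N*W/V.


Total biomass = 20692 fish * 0.952 kg = 19698.784 kg
Density = total biomass / volume = 19698.784 / 292 = 67.4616 kg/m^3

67.4616 kg/m^3


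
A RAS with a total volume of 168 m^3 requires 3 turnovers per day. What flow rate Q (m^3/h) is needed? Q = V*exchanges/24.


Daily recirculation volume = 168 m^3 * 3 = 504 m^3/day
Flow rate Q = daily volume / 24 h = 504 / 24 = 21 m^3/h

21 m^3/h


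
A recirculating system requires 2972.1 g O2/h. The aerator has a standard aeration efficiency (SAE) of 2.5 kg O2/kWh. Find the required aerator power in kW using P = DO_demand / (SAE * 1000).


SAE in g O2/kWh = 2.5 * 1000 = 2500 g/kWh
P = DO_demand / SAE_g = 2972.1 / 2500 = 1.18884 kW

1.18884 kW


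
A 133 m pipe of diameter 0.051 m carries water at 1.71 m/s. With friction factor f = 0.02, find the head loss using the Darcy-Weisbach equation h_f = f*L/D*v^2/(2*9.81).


v^2 = 1.71^2 = 2.9241 m^2/s^2
L/D = 133/0.051 = 2607.8431
h_f = f*(L/D)*v^2/(2g) = 0.02 * 2607.8431 * 2.9241 / 19.62 = 7.77329 m

7.77329 m


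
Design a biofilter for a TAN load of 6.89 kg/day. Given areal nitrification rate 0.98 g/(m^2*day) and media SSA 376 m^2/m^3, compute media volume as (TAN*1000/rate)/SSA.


A = 6.89*1000 / 0.98 = 7030.6122 m^2
V = 7030.6122 / 376 = 18.6984

18.6984 m^3


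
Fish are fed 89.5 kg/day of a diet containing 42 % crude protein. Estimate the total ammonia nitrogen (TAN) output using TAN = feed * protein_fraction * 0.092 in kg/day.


Protein in feed = 89.5 * 42/100 = 37.59 kg/day
TAN = protein * 0.092 = 37.59 * 0.092 = 3.45828 kg/day

3.45828 kg/day


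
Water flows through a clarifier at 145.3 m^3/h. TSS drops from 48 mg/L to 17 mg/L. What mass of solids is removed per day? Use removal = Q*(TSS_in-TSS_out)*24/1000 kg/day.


Concentration drop: TSS_in - TSS_out = 48 - 17 = 31 mg/L
Hourly solids removed = Q * dTSS = 145.3 m^3/h * 31 mg/L = 4504.3 g/h  (m^3/h * mg/L = g/h)
Daily solids removed = 4504.3 * 24 = 108103.2 g/day
Convert g to kg: 108103.2 / 1000 = 108.1032 kg/day

108.1032 kg/day


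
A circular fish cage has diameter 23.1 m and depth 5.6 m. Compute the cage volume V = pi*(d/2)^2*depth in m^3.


r = d/2 = 23.1/2 = 11.55 m
Base area = pi*r^2 = pi*11.55^2 = 419.09631 m^2
Volume = 419.09631 * 5.6 = 2346.94 m^3

2346.94 m^3


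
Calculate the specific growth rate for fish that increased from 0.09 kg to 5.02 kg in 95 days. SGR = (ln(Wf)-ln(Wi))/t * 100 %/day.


ln(W_f) = ln(5.02) = 1.6134299
ln(W_i) = ln(0.09) = -2.4079456
ln(W_f) - ln(W_i) = 1.6134299 - -2.4079456 = 4.0213755
SGR = 4.0213755 / 95 * 100 = 4.23303 %/day

4.23303 %/day


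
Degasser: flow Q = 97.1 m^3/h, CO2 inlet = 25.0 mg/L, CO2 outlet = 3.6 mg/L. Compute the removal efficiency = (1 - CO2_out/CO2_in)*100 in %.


CO2_out / CO2_in = 3.6 / 25.0 = 0.144
Fraction remaining = 0.144
efficiency = (1 - 0.144) * 100 = 85.6 %

85.6 %


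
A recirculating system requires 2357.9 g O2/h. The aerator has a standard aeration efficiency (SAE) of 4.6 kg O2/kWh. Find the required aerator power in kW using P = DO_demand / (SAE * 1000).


SAE in g O2/kWh = 4.6 * 1000 = 4600 g/kWh
P = DO_demand / SAE_g = 2357.9 / 4600 = 0.512587 kW

0.512587 kW


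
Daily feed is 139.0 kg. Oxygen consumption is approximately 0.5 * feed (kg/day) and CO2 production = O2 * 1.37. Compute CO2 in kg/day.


O2 = 139.0 * 0.5 = 69.5
CO2 = 69.5 * 1.37 = 95.215

95.215 kg/day


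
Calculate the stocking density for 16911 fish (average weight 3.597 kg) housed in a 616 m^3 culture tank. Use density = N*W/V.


Total biomass = 16911 fish * 3.597 kg = 60828.867 kg
Density = total biomass / volume = 60828.867 / 616 = 98.7482 kg/m^3

98.7482 kg/m^3


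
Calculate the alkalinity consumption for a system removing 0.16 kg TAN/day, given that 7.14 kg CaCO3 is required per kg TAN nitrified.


Alkalinity factor: 7.14 kg CaCO3 consumed per kg TAN nitrified
alk = 0.16 kg TAN * 7.14 = 1.1424 kg CaCO3/day

1.1424 kg CaCO3/day


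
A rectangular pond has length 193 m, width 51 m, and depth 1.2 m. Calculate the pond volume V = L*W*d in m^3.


Base area = L * W = 193 * 51 = 9843 m^2
Volume = area * depth = 9843 * 1.2 = 11811.6 m^3

11811.6 m^3


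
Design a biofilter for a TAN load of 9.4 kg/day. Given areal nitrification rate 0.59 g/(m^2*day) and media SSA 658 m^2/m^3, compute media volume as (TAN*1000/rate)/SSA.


A = 9.4*1000 / 0.59 = 15932.203 m^2
V = 15932.203 / 658 = 24.2131

24.2131 m^3


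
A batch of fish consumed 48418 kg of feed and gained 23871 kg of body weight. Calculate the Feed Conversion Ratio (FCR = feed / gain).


FCR = feed consumed / weight gained
FCR = 48418 kg / 23871 kg = 2.02832

2.02832


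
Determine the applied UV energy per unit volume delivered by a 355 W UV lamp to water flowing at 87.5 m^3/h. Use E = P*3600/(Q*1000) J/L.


Energy delivered per hour = 355 W * 3600 s = 1278000 J/h
Volume treated per hour = 87.5 m^3/h * 1000 = 87500 L/h
dose = 1278000 / 87500 = 14.6057 J/L

14.6057 J/L


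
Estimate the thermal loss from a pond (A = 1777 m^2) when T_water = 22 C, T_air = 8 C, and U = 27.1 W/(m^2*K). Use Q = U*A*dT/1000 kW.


Temperature difference dT = 22 - 8 = 14 K
Heat loss (W) = U * A * dT = 27.1 * 1777 * 14 = 674193.8 W
Convert to kW: 674193.8 / 1000 = 674.1938 kW

674.1938 kW


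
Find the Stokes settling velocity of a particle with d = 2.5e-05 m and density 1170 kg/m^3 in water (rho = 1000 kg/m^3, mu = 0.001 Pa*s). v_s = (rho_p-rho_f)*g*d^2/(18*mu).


Density difference: rho_p - rho_f = 1170 - 1000 = 170 kg/m^3
d^2 = (2.5e-05)^2 = 6.25e-10 m^2
Numerator = (rho_p - rho_f) * g * d^2 = 170 * 9.81 * 6.25e-10 = 1.0423125e-06
Denominator = 18 * mu = 18 * 0.001 = 0.018
v_s = 1.0423125e-06 / 0.018 = 5.79062e-05 m/s
Check: Re = rho_f * v_s * d / mu = 1000 * 5.79062e-05 * 2.5e-05 / 0.001 = 0.00145 < 1, so Stokes' law applies.

5.79062e-05 m/s


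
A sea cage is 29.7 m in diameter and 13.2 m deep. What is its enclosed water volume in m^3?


r = d/2 = 29.7/2 = 14.85 m
Base area = pi*r^2 = pi*14.85^2 = 692.79187 m^2
Volume = 692.79187 * 13.2 = 9144.85 m^3

9144.85 m^3


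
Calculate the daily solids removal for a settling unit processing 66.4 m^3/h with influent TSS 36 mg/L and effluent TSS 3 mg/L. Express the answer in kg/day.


Concentration drop: TSS_in - TSS_out = 36 - 3 = 33 mg/L
Hourly solids removed = Q * dTSS = 66.4 m^3/h * 33 mg/L = 2191.2 g/h  (m^3/h * mg/L = g/h)
Daily solids removed = 2191.2 * 24 = 52588.8 g/day
Convert g to kg: 52588.8 / 1000 = 52.5888 kg/day

52.5888 kg/day


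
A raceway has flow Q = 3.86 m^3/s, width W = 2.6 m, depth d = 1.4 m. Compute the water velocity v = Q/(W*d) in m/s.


Cross-sectional area = W * d = 2.6 * 1.4 = 3.64 m^2
Velocity = Q / A = 3.86 / 3.64 = 1.06044 m/s

1.06044 m/s


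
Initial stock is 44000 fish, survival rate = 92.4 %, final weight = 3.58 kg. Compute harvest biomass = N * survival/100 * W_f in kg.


Survivors = 44000 * 92.4/100 = 40656 fish
Harvest biomass = survivors * W_f = 40656 * 3.58 = 145548.48 kg

145548.48 kg


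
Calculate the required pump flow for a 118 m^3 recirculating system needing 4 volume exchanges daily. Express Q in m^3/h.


Daily recirculation volume = 118 m^3 * 4 = 472 m^3/day
Flow rate Q = daily volume / 24 h = 472 / 24 = 19.6667 m^3/h

19.6667 m^3/h


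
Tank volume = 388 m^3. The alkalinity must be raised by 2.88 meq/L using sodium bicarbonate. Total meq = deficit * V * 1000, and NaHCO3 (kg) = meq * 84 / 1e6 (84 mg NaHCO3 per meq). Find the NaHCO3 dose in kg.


Tank volume in L = 388 m^3 * 1000 = 388000 L
Total meq required = 2.88 meq/L * 388000 L = 1117440 meq
NaHCO3 mass = 1117440 meq * 84 mg/meq / 1e6 = 93.865 kg

93.865 kg


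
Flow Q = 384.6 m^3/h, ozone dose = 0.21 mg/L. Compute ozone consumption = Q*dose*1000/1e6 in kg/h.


O3 demand (mg/h) = Q * dose * 1000 = 384.6 * 0.21 * 1000 = 80766 mg/h
Convert mg to kg: 80766 / 1e6 = 0.080766 kg/h

0.080766 kg/h


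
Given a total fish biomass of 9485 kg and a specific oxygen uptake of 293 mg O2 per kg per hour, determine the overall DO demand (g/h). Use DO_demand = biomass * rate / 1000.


Total O2 consumption (mg/h) = 9485 kg * 293 mg/(kg*h) = 2779105 mg/h
Convert to g/h: 2779105 / 1000 = 2779.105 g/h

2779.105 g/h


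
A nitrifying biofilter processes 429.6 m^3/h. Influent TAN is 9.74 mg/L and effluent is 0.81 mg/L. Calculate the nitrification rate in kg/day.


Concentration drop: TAN_in - TAN_out = 9.74 - 0.81 = 8.93 mg/L
Hourly TAN removed = Q * dTAN = 429.6 m^3/h * 8.93 mg/L = 3836.328 g/h  (m^3/h * mg/L = g/h)
Daily TAN removed = 3836.328 * 24 = 92071.872 g/day
Convert to kg/day: 92071.872 / 1000 = 92.071872 kg/day

92.071872 kg/day


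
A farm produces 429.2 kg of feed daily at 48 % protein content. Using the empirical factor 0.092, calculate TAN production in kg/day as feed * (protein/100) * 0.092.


Protein in feed = 429.2 * 48/100 = 206.016 kg/day
TAN = protein * 0.092 = 206.016 * 0.092 = 18.953472 kg/day

18.953472 kg/day


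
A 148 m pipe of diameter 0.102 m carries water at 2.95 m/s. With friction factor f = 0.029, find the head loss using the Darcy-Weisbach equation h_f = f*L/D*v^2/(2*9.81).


v^2 = 2.95^2 = 8.7025 m^2/s^2
L/D = 148/0.102 = 1450.9804
h_f = f*(L/D)*v^2/(2g) = 0.029 * 1450.9804 * 8.7025 / 19.62 = 18.664 m

18.664 m


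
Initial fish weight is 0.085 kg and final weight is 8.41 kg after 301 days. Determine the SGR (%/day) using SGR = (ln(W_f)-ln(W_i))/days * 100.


ln(W_f) = ln(8.41) = 2.1294215
ln(W_i) = ln(0.085) = -2.465104
ln(W_f) - ln(W_i) = 2.1294215 - -2.465104 = 4.5945255
SGR = 4.5945255 / 301 * 100 = 1.52642 %/day

1.52642 %/day


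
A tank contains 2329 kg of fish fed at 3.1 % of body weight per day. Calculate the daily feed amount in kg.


Feeding rate fraction = 3.1% / 100 = 0.031
Daily feed = 2329 kg * 0.031 = 72.199 kg/day

72.199 kg/day


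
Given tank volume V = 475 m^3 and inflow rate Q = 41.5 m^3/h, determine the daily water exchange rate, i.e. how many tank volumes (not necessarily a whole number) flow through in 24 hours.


Daily flow volume = 41.5 m^3/h * 24 h = 996 m^3/day
Exchanges = daily flow / tank volume = 996 / 475 = 2.09684 exchanges/day

2.09684 exchanges/day


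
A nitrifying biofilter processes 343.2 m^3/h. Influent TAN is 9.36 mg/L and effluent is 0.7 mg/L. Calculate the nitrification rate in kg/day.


Concentration drop: TAN_in - TAN_out = 9.36 - 0.7 = 8.66 mg/L
Hourly TAN removed = Q * dTAN = 343.2 m^3/h * 8.66 mg/L = 2972.112 g/h  (m^3/h * mg/L = g/h)
Daily TAN removed = 2972.112 * 24 = 71330.688 g/day
Convert to kg/day: 71330.688 / 1000 = 71.330688 kg/day

71.330688 kg/day


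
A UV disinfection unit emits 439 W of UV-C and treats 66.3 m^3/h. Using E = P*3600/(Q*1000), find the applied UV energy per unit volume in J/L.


Energy delivered per hour = 439 W * 3600 s = 1580400 J/h
Volume treated per hour = 66.3 m^3/h * 1000 = 66300 L/h
dose = 1580400 / 66300 = 23.8371 J/L

23.8371 J/L


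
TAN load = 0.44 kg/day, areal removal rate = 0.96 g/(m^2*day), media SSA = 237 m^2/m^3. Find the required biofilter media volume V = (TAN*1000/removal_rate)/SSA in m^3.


A = 0.44*1000 / 0.96 = 458.33333 m^2
V = 458.33333 / 237 = 1.9339

1.9339 m^3


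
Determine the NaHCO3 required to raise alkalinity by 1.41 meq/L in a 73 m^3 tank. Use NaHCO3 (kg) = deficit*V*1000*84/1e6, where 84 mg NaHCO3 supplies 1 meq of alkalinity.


Tank volume in L = 73 m^3 * 1000 = 73000 L
Total meq required = 1.41 meq/L * 73000 L = 102930 meq
NaHCO3 mass = 102930 meq * 84 mg/meq / 1e6 = 8.64612 kg

8.64612 kg


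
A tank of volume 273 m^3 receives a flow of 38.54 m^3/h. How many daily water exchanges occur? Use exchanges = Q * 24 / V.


Daily flow volume = 38.54 m^3/h * 24 h = 924.96 m^3/day
Exchanges = daily flow / tank volume = 924.96 / 273 = 3.38813 exchanges/day

3.38813 exchanges/day


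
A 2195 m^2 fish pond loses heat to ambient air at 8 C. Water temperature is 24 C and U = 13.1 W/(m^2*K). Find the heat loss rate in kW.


Temperature difference dT = 24 - 8 = 16 K
Heat loss (W) = U * A * dT = 13.1 * 2195 * 16 = 460072 W
Convert to kW: 460072 / 1000 = 460.072 kW

460.072 kW


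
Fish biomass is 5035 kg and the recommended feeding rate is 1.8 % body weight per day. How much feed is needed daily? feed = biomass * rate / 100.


Feeding rate fraction = 1.8% / 100 = 0.018
Daily feed = 5035 kg * 0.018 = 90.63 kg/day

90.63 kg/day


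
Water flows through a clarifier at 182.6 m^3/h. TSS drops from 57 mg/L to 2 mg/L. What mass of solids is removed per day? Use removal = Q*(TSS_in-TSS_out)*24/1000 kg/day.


Concentration drop: TSS_in - TSS_out = 57 - 2 = 55 mg/L
Hourly solids removed = Q * dTSS = 182.6 m^3/h * 55 mg/L = 10043 g/h  (m^3/h * mg/L = g/h)
Daily solids removed = 10043 * 24 = 241032 g/day
Convert g to kg: 241032 / 1000 = 241.032 kg/day

241.032 kg/day


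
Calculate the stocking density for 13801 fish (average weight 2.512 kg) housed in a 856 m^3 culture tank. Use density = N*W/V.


Total biomass = 13801 fish * 2.512 kg = 34668.112 kg
Density = total biomass / volume = 34668.112 / 856 = 40.5001 kg/m^3

40.5001 kg/m^3


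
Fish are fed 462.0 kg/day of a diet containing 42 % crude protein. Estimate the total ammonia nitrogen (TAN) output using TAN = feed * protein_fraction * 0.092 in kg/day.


Protein in feed = 462.0 * 42/100 = 194.04 kg/day
TAN = protein * 0.092 = 194.04 * 0.092 = 17.85168 kg/day

17.85168 kg/day


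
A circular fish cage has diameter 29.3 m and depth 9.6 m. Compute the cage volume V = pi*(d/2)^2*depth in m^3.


r = d/2 = 29.3/2 = 14.65 m
Base area = pi*r^2 = pi*14.65^2 = 674.25647 m^2
Volume = 674.25647 * 9.6 = 6472.86 m^3

6472.86 m^3


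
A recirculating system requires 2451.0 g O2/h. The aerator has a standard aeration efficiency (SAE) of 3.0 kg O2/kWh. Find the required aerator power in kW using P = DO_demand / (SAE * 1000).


SAE in g O2/kWh = 3.0 * 1000 = 3000 g/kWh
P = DO_demand / SAE_g = 2451.0 / 3000 = 0.817 kW

0.817 kW


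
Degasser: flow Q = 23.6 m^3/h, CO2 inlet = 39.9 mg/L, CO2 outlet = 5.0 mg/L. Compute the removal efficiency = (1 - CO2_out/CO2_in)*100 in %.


CO2_out / CO2_in = 5.0 / 39.9 = 0.12531328
Fraction remaining = 0.12531328
efficiency = (1 - 0.12531328) * 100 = 87.4687 %

87.4687 %


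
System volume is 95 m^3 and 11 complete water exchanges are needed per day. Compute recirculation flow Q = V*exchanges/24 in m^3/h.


Daily recirculation volume = 95 m^3 * 11 = 1045 m^3/day
Flow rate Q = daily volume / 24 h = 1045 / 24 = 43.5417 m^3/h

43.5417 m^3/h


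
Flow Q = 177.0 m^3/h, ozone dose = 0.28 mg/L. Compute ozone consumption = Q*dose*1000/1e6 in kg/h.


O3 demand (mg/h) = Q * dose * 1000 = 177.0 * 0.28 * 1000 = 49560 mg/h
Convert mg to kg: 49560 / 1e6 = 0.04956 kg/h

0.04956 kg/h


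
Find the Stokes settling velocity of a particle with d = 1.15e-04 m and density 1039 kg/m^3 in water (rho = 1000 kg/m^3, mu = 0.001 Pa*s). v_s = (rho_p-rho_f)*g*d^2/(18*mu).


Density difference: rho_p - rho_f = 1039 - 1000 = 39 kg/m^3
d^2 = (1.15e-04)^2 = 1.3225e-08 m^2
Numerator = (rho_p - rho_f) * g * d^2 = 39 * 9.81 * 1.3225e-08 = 5.0597528e-06
Denominator = 18 * mu = 18 * 0.001 = 0.018
v_s = 5.0597528e-06 / 0.018 = 2.81097e-04 m/s
Check: Re = rho_f * v_s * d / mu = 1000 * 2.81097e-04 * 1.15e-04 / 0.001 = 0.0323 < 1, so Stokes' law applies.

2.81097e-04 m/s


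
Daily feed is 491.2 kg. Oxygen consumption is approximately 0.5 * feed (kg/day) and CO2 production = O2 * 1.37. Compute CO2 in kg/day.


O2 = 491.2 * 0.5 = 245.6
CO2 = 245.6 * 1.37 = 336.472

336.472 kg/day


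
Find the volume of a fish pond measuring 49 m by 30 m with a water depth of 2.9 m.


Base area = L * W = 49 * 30 = 1470 m^2
Volume = area * depth = 1470 * 2.9 = 4263 m^3

4263 m^3


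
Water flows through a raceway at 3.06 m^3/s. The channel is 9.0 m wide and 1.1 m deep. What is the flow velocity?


Cross-sectional area = W * d = 9.0 * 1.1 = 9.9 m^2
Velocity = Q / A = 3.06 / 9.9 = 0.309091 m/s

0.309091 m/s


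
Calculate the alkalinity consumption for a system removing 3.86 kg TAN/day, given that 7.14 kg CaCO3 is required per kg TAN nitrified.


Alkalinity factor: 7.14 kg CaCO3 consumed per kg TAN nitrified
alk = 3.86 kg TAN * 7.14 = 27.5604 kg CaCO3/day

27.5604 kg CaCO3/day


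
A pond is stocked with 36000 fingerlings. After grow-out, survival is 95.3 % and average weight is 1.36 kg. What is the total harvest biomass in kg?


Survivors = 36000 * 95.3/100 = 34308 fish
Harvest biomass = survivors * W_f = 34308 * 1.36 = 46658.88 kg

46658.88 kg


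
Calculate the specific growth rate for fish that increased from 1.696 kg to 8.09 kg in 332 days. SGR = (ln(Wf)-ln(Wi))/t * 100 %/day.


ln(W_f) = ln(8.09) = 2.0906287
ln(W_i) = ln(1.696) = 0.52827254
ln(W_f) - ln(W_i) = 2.0906287 - 0.52827254 = 1.5623562
SGR = 1.5623562 / 332 * 100 = 0.470589 %/day

0.470589 %/day


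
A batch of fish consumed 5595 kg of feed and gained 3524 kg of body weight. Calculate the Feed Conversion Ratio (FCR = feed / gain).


FCR = feed consumed / weight gained
FCR = 5595 kg / 3524 kg = 1.58768

1.58768


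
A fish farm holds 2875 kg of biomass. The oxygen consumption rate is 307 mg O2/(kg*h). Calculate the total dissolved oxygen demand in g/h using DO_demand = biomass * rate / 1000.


Total O2 consumption (mg/h) = 2875 kg * 307 mg/(kg*h) = 882625 mg/h
Convert to g/h: 882625 / 1000 = 882.625 g/h

882.625 g/h


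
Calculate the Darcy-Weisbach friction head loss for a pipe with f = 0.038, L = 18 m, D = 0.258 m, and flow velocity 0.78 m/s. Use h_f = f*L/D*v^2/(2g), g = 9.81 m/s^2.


v^2 = 0.78^2 = 0.6084 m^2/s^2
L/D = 18/0.258 = 69.767442
h_f = f*(L/D)*v^2/(2g) = 0.038 * 69.767442 * 0.6084 / 19.62 = 0.0822104 m

0.0822104 m


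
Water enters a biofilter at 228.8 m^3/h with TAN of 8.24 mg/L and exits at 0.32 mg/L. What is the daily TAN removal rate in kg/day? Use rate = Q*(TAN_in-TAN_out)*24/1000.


Concentration drop: TAN_in - TAN_out = 8.24 - 0.32 = 7.92 mg/L
Hourly TAN removed = Q * dTAN = 228.8 m^3/h * 7.92 mg/L = 1812.096 g/h  (m^3/h * mg/L = g/h)
Daily TAN removed = 1812.096 * 24 = 43490.304 g/day
Convert to kg/day: 43490.304 / 1000 = 43.490304 kg/day

43.490304 kg/day


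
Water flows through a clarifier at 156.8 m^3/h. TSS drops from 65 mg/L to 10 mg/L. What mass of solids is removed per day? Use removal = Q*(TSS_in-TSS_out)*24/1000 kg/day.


Concentration drop: TSS_in - TSS_out = 65 - 10 = 55 mg/L
Hourly solids removed = Q * dTSS = 156.8 m^3/h * 55 mg/L = 8624 g/h  (m^3/h * mg/L = g/h)
Daily solids removed = 8624 * 24 = 206976 g/day
Convert g to kg: 206976 / 1000 = 206.976 kg/day

206.976 kg/day


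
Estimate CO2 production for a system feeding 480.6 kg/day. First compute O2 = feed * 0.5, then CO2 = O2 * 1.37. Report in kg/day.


O2 = 480.6 * 0.5 = 240.3
CO2 = 240.3 * 1.37 = 329.211

329.211 kg/day


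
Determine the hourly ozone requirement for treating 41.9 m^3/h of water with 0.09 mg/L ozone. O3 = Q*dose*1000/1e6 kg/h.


O3 demand (mg/h) = Q * dose * 1000 = 41.9 * 0.09 * 1000 = 3771 mg/h
Convert mg to kg: 3771 / 1e6 = 0.003771 kg/h

0.003771 kg/h


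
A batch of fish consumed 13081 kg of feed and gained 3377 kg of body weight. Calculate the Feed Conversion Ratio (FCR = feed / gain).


FCR = feed consumed / weight gained
FCR = 13081 kg / 3377 kg = 3.87356

3.87356


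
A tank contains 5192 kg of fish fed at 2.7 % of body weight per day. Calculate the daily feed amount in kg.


Feeding rate fraction = 2.7% / 100 = 0.027
Daily feed = 5192 kg * 0.027 = 140.184 kg/day

140.184 kg/day


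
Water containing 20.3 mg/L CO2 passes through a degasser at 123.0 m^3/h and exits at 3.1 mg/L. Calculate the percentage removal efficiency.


CO2_out / CO2_in = 3.1 / 20.3 = 0.15270936
Fraction remaining = 0.15270936
efficiency = (1 - 0.15270936) * 100 = 84.7291 %

84.7291 %


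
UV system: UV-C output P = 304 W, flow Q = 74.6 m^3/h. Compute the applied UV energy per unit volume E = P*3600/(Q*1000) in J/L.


Energy delivered per hour = 304 W * 3600 s = 1094400 J/h
Volume treated per hour = 74.6 m^3/h * 1000 = 74600 L/h
dose = 1094400 / 74600 = 14.6702 J/L

14.6702 J/L


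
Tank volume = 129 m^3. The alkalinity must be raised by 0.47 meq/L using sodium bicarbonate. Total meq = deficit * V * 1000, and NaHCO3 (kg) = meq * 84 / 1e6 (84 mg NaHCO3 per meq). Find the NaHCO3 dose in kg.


Tank volume in L = 129 m^3 * 1000 = 129000 L
Total meq required = 0.47 meq/L * 129000 L = 60630 meq
NaHCO3 mass = 60630 meq * 84 mg/meq / 1e6 = 5.09292 kg

5.09292 kg
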